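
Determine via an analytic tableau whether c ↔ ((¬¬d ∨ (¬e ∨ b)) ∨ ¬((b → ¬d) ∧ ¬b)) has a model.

Satisfiable

Initial set: {(c ↔ ((¬¬d ∨ (¬e ∨ b)) ∨ ¬((b → ¬d) ∧ ¬b)))}.
(c ↔ ((¬¬d ∨ (¬e ∨ b)) ∨ ¬((b → ¬d) ∧ ¬b))): β-rule — branch into c, ((¬¬d ∨ (¬e ∨ b)) ∨ ¬((b → ¬d) ∧ ¬b))  //  ¬c, ¬((¬¬d ∨ (¬e ∨ b)) ∨ ¬((b → ¬d) ∧ ¬b)).
  branch 1 (add c, ((¬¬d ∨ (¬e ∨ b)) ∨ ¬((b → ¬d) ∧ ¬b))):
    ((¬¬d ∨ (¬e ∨ b)) ∨ ¬((b → ¬d) ∧ ¬b)): β-rule — branch into (¬¬d ∨ (¬e ∨ b))  //  ¬((b → ¬d) ∧ ¬b).
      branch 1.1 (add (¬¬d ∨ (¬e ∨ b))):
        (¬¬d ∨ (¬e ∨ b)): β-rule — branch into ¬¬d  //  (¬e ∨ b).
          branch 1.1.1 (add ¬¬d):
            ¬¬d: drop double negation, giving d.
            ○ open, literals {c=true, d=true}.
          branch 1.1.2 (add (¬e ∨ b)):
            (¬e ∨ b): β-rule — branch into ¬e  //  b.
              branch 1.1.2.1 (add ¬e):
                ○ open, literals {c=true, e=false}.
              branch 1.1.2.2 (add b):
                ○ open, literals {b=true, c=true}.
      branch 1.2 (add ¬((b → ¬d) ∧ ¬b)):
        ¬((b → ¬d) ∧ ¬b): β-rule — branch into ¬(b → ¬d)  //  ¬¬b.
          branch 1.2.1 (add ¬(b → ¬d)):
            ¬(b → ¬d): α-rule — add b, ¬¬d.
            ○ open, literals {b=true, c=true, d=true}.
          branch 1.2.2 (add ¬¬b):
            ○ open, literals {b=true, c=true}.
  branch 2 (add ¬c, ¬((¬¬d ∨ (¬e ∨ b)) ∨ ¬((b → ¬d) ∧ ¬b))):
    ¬((¬¬d ∨ (¬e ∨ b)) ∨ ¬((b → ¬d) ∧ ¬b)): α-rule — add ¬(¬¬d ∨ (¬e ∨ b)), ¬¬((b → ¬d) ∧ ¬b).
    ¬(¬¬d ∨ (¬e ∨ b)): α-rule — add ¬¬¬d, ¬(¬e ∨ b).
    ¬¬((b → ¬d) ∧ ¬b): α-rule — add (b → ¬d), ¬b.
    ¬¬¬d: drop double negation, giving ¬d.
    ¬(¬e ∨ b): α-rule — add ¬¬e, ¬b.
    (b → ¬d): β-rule — branch into ¬b  //  ¬d.
      branch 2.1 (add ¬b):
        ○ open, literals {b=false, c=false, d=false, e=true}.
      branch 2.2 (add ¬d):
        ○ open, literals {b=false, c=false, d=false, e=true}.
0 branches closed, 7 open.
An open branch gives a satisfying assignment: c=true, d=true.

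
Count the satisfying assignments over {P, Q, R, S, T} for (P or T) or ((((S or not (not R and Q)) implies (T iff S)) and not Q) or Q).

Initial set: {((P or T) or ((((S or not (not R and Q)) implies (T iff S)) and not Q) or Q))}.
((P or T) or ((((S or not (not R and Q)) implies (T iff S)) and not Q) or Q)): β-rule — branch into (P or T)  //  ((((S or not (not R and Q)) implies (T iff S)) and not Q) or Q).
  branch 1 (add (P or T)):
    (P or T): β-rule — branch into P  //  T.
      branch 1.1 (add P):
        ○ open, literals {P=1}.
      branch 1.2 (add T):
        ○ open, literals {T=1}.
  branch 2 (add ((((S or not (not R and Q)) implies (T iff S)) and not Q) or Q)):
    ((((S or not (not R and Q)) implies (T iff S)) and not Q) or Q): β-rule — branch into (((S or not (not R and Q)) implies (T iff S)) and not Q)  //  Q.
      branch 2.1 (add (((S or not (not R and Q)) implies (T iff S)) and not Q)):
        (((S or not (not R and Q)) implies (T iff S)) and not Q): α-rule — add ((S or not (not R and Q)) implies (T iff S)), not Q.
        ((S or not (not R and Q)) implies (T iff S)): β-rule — branch into not (S or not (not R and Q))  //  (T iff S).
          branch 2.1.1 (add not (S or not (not R and Q))):
            not (S or not (not R and Q)): α-rule — add not S, not not (not R and Q).
            not not (not R and Q): α-rule — add not R, Q.
            × closes — contains both Q and not Q.
          branch 2.1.2 (add (T iff S)):
            (T iff S): β-rule — branch into T, S  //  not T, not S.
              branch 2.1.2.1 (add T, S):
                ○ open, literals {Q=0, S=1, T=1}.
              branch 2.1.2.2 (add not T, not S):
                ○ open, literals {Q=0, S=0, T=0}.
      branch 2.2 (add Q):
        ○ open, literals {Q=1}.
1 branch closed, 5 open.
Each open branch fixes some atoms; the unmentioned ones are free. Counting distinct full assignments: branch {P=1} (Q, R, S, T) contributes 16 new; branch {T=1} (P, Q, R, S) contributes 8 new; branch {Q=0, S=1, T=1} (P, R) contributes 0 new; branch {Q=0, S=0, T=0} (P, R) contributes 2 new; branch {Q=1} (P, R, S, T) contributes 4 new. Total: 30.

30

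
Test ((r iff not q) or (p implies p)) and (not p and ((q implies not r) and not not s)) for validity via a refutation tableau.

Not valid

Assume the negation and expand:
Initial set: {not (((r iff not q) or (p implies p)) and (not p and ((q implies not r) and not not s)))}.
not (((r iff not q) or (p implies p)) and (not p and ((q implies not r) and not not s))): β-rule — branch into not ((r iff not q) or (p implies p))  //  not (not p and ((q implies not r) and not not s)).
  branch 1 (add not ((r iff not q) or (p implies p))):
    not ((r iff not q) or (p implies p)): α-rule — add not (r iff not q), not (p implies p).
    not (p implies p): α-rule — add p, not p.
    × closes — contains both p and not p.
  branch 2 (add not (not p and ((q implies not r) and not not s))):
    not (not p and ((q implies not r) and not not s)): β-rule — branch into not not p  //  not ((q implies not r) and not not s).
      branch 2.1 (add not not p):
        ○ open, literals {p=1}.
      branch 2.2 (add not ((q implies not r) and not not s)):
        not ((q implies not r) and not not s): β-rule — branch into not (q implies not r)  //  not not not s.
          branch 2.2.1 (add not (q implies not r)):
            not (q implies not r): α-rule — add q, not not r.
            ○ open, literals {q=1, r=1}.
          branch 2.2.2 (add not not not s):
            not not not s: drop double negation, giving not s.
            ○ open, literals {s=0}.
1 branch closed, 3 open.
An open branch gives a countermodel: p=1 (unmentioned atoms arbitrary); under it the original formula is false.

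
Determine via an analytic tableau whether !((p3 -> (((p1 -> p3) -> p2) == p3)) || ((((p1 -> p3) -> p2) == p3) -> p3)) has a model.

Initial set: {!((p3 -> (((p1 -> p3) -> p2) == p3)) || ((((p1 -> p3) -> p2) == p3) -> p3))}.
!((p3 -> (((p1 -> p3) -> p2) == p3)) || ((((p1 -> p3) -> p2) == p3) -> p3)): α-rule — add !(p3 -> (((p1 -> p3) -> p2) == p3)), !((((p1 -> p3) -> p2) == p3) -> p3).
!(p3 -> (((p1 -> p3) -> p2) == p3)): α-rule — add p3, !(((p1 -> p3) -> p2) == p3).
!((((p1 -> p3) -> p2) == p3) -> p3): α-rule — add (((p1 -> p3) -> p2) == p3), !p3.
× closes — contains both p3 and !p3.
All 1 branch closes.
Every branch closed; the formula is unsatisfiable.

Unsatisfiable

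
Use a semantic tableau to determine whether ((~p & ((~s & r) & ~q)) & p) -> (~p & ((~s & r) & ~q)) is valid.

Assume the negation and expand:
Initial set: {F (((~p & ((~s & r) & ~q)) & p) -> (~p & ((~s & r) & ~q)))}.
F (((~p & ((~s & r) & ~q)) & p) -> (~p & ((~s & r) & ~q))): α-rule — add T ((~p & ((~s & r) & ~q)) & p), F (~p & ((~s & r) & ~q)).
T ((~p & ((~s & r) & ~q)) & p): α-rule — add T (~p & ((~s & r) & ~q)), T p.
T (~p & ((~s & r) & ~q)): α-rule — add T ~p, T ((~s & r) & ~q).
× closes — contains both p and ~p.
All 1 branch closes.
Every branch closed, so the negation is unsatisfiable and the formula is valid.

Valid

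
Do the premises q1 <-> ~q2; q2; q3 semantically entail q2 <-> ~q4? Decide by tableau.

Initial set: {(q1 <-> ~q2); q2; q3; ~(q2 <-> ~q4)}.
(q1 <-> ~q2): β-rule — branch into q1, ~q2  //  ~q1, ~~q2.
  branch 1 (add q1, ~q2):
    × closes — contains both q2 and ~q2.
  branch 2 (add ~q1, ~~q2):
    ~(q2 <-> ~q4): β-rule — branch into q2, ~~q4  //  ~q2, ~q4.
      branch 2.1 (add q2, ~~q4):
        ○ open, literals {q1=0, q2=1, q3=1, q4=1}.
      branch 2.2 (add ~q2, ~q4):
        × closes — contains both q2 and ~q2.
2 branches closed, 1 open.
An open branch gives a countermodel: q1=0, q2=1, q3=1, q4=1 (unmentioned atoms arbitrary); the premises hold there but the conclusion fails.

No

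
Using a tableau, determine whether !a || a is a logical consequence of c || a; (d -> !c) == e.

Yes

Initial set: {(c || a); ((d -> !c) == e); !(!a || a)}.
!(!a || a): α-rule — add !!a, !a.
× closes — contains both a and !a.
All 1 branch closes.
Every branch closed, so the premises entail the conclusion.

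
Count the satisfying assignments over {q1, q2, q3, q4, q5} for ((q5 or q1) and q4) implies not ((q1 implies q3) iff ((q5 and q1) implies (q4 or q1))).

24

Initial set: {(((q5 or q1) and q4) implies not ((q1 implies q3) iff ((q5 and q1) implies (q4 or q1))))}.
(((q5 or q1) and q4) implies not ((q1 implies q3) iff ((q5 and q1) implies (q4 or q1)))): β-rule — branch into not ((q5 or q1) and q4)  //  not ((q1 implies q3) iff ((q5 and q1) implies (q4 or q1))).
  branch 1 (add not ((q5 or q1) and q4)):
    not ((q5 or q1) and q4): β-rule — branch into not (q5 or q1)  //  not q4.
      branch 1.1 (add not (q5 or q1)):
        not (q5 or q1): α-rule — add not q5, not q1.
        ○ open, literals {q1=false, q5=false}.
      branch 1.2 (add not q4):
        ○ open, literals {q4=false}.
  branch 2 (add not ((q1 implies q3) iff ((q5 and q1) implies (q4 or q1)))):
    not ((q1 implies q3) iff ((q5 and q1) implies (q4 or q1))): β-rule — branch into (q1 implies q3), not ((q5 and q1) implies (q4 or q1))  //  not (q1 implies q3), ((q5 and q1) implies (q4 or q1)).
      branch 2.1 (add (q1 implies q3), not ((q5 and q1) implies (q4 or q1))):
        not ((q5 and q1) implies (q4 or q1)): α-rule — add (q5 and q1), not (q4 or q1).
        (q5 and q1): α-rule — add q5, q1.
        not (q4 or q1): α-rule — add not q4, not q1.
        × closes — contains both q1 and not q1.
      branch 2.2 (add not (q1 implies q3), ((q5 and q1) implies (q4 or q1))):
        not (q1 implies q3): α-rule — add q1, not q3.
        ((q5 and q1) implies (q4 or q1)): β-rule — branch into not (q5 and q1)  //  (q4 or q1).
          branch 2.2.1 (add not (q5 and q1)):
            not (q5 and q1): β-rule — branch into not q5  //  not q1.
              branch 2.2.1.1 (add not q5):
                ○ open, literals {q1=true, q3=false, q5=false}.
              branch 2.2.1.2 (add not q1):
                × closes — contains both q1 and not q1.
          branch 2.2.2 (add (q4 or q1)):
            (q4 or q1): β-rule — branch into q4  //  q1.
              branch 2.2.2.1 (add q4):
                ○ open, literals {q1=true, q3=false, q4=true}.
              branch 2.2.2.2 (add q1):
                ○ open, literals {q1=true, q3=false}.
2 branches closed, 5 open.
Each open branch fixes some atoms; the unmentioned ones are free. Counting distinct full assignments: branch {q1=false, q5=false} (q2, q3, q4) contributes 8 new; branch {q4=false} (q1, q2, q3, q5) contributes 12 new; branch {q1=true, q3=false, q5=false} (q2, q4) contributes 2 new; branch {q1=true, q3=false, q4=true} (q2, q5) contributes 2 new; branch {q1=true, q3=false} (q2, q4, q5) contributes 0 new. Total: 24.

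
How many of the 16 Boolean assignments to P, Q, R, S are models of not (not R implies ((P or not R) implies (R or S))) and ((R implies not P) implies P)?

2

Initial set: {(not (not R implies ((P or not R) implies (R or S))) and ((R implies not P) implies P))}.
(not (not R implies ((P or not R) implies (R or S))) and ((R implies not P) implies P)): α-rule — add not (not R implies ((P or not R) implies (R or S))), ((R implies not P) implies P).
not (not R implies ((P or not R) implies (R or S))): α-rule — add not R, not ((P or not R) implies (R or S)).
not ((P or not R) implies (R or S)): α-rule — add (P or not R), not (R or S).
not (R or S): α-rule — add not R, not S.
((R implies not P) implies P): β-rule — branch into not (R implies not P)  //  P.
  branch 1 (add not (R implies not P)):
    not (R implies not P): α-rule — add R, not not P.
    × closes — contains both R and not R.
  branch 2 (add P):
    (P or not R): β-rule — branch into P  //  not R.
      branch 2.1 (add P):
        ○ open, literals {P=T, R=F, S=F}.
      branch 2.2 (add not R):
        ○ open, literals {P=T, R=F, S=F}.
1 branch closed, 2 open.
Each open branch fixes some atoms; the unmentioned ones are free. Counting distinct full assignments: branch {P=T, R=F, S=F} (Q) contributes 2 new; branch {P=T, R=F, S=F} (Q) contributes 0 new. Total: 2.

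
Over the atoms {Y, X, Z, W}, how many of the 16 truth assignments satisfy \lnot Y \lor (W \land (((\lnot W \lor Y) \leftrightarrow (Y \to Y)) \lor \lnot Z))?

12

Initial set: {(\lnot Y \lor (W \land (((\lnot W \lor Y) \leftrightarrow (Y \to Y)) \lor \lnot Z)))}.
(\lnot Y \lor (W \land (((\lnot W \lor Y) \leftrightarrow (Y \to Y)) \lor \lnot Z))): β-rule — branch into \lnot Y  //  (W \land (((\lnot W \lor Y) \leftrightarrow (Y \to Y)) \lor \lnot Z)).
  branch 1 (add \lnot Y):
    ○ open, literals {Y=false}.
  branch 2 (add (W \land (((\lnot W \lor Y) \leftrightarrow (Y \to Y)) \lor \lnot Z))):
    (W \land (((\lnot W \lor Y) \leftrightarrow (Y \to Y)) \lor \lnot Z)): α-rule — add W, (((\lnot W \lor Y) \leftrightarrow (Y \to Y)) \lor \lnot Z).
    (((\lnot W \lor Y) \leftrightarrow (Y \to Y)) \lor \lnot Z): β-rule — branch into ((\lnot W \lor Y) \leftrightarrow (Y \to Y))  //  \lnot Z.
      branch 2.1 (add ((\lnot W \lor Y) \leftrightarrow (Y \to Y))):
        ((\lnot W \lor Y) \leftrightarrow (Y \to Y)): β-rule — branch into (\lnot W \lor Y), (Y \to Y)  //  \lnot (\lnot W \lor Y), \lnot (Y \to Y).
          branch 2.1.1 (add (\lnot W \lor Y), (Y \to Y)):
            (\lnot W \lor Y): β-rule — branch into \lnot W  //  Y.
              branch 2.1.1.1 (add \lnot W):
                × closes — contains both W and \lnot W.
              branch 2.1.1.2 (add Y):
                (Y \to Y): β-rule — branch into \lnot Y  //  Y.
                  branch 2.1.1.2.1 (add \lnot Y):
                    × closes — contains both Y and \lnot Y.
                  branch 2.1.1.2.2 (add Y):
                    ○ open, literals {W=true, Y=true}.
          branch 2.1.2 (add \lnot (\lnot W \lor Y), \lnot (Y \to Y)):
            \lnot (\lnot W \lor Y): α-rule — add \lnot \lnot W, \lnot Y.
            \lnot (Y \to Y): α-rule — add Y, \lnot Y.
            × closes — contains both Y and \lnot Y.
      branch 2.2 (add \lnot Z):
        ○ open, literals {W=true, Z=false}.
3 branches closed, 3 open.
Each open branch fixes some atoms; the unmentioned ones are free. Counting distinct full assignments: branch {Y=false} (X, Z, W) contributes 8 new; branch {W=true, Y=true} (X, Z) contributes 4 new; branch {W=true, Z=false} (Y, X) contributes 0 new. Total: 12.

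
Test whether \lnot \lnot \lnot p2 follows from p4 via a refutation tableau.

Initial set: {T p4; F \lnot \lnot \lnot p2}.
F \lnot \lnot \lnot p2: drop double negation, giving F \lnot p2.
○ open, literals {p2=1, p4=1}.
0 branches closed, 1 open.
An open branch gives a countermodel: p2=1, p4=1 (unmentioned atoms arbitrary); the premises hold there but the conclusion fails.

No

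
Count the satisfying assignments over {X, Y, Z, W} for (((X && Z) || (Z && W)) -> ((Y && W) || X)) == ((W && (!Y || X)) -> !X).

Initial set: {((((X && Z) || (Z && W)) -> ((Y && W) || X)) == ((W && (!Y || X)) -> !X))}.
((((X && Z) || (Z && W)) -> ((Y && W) || X)) == ((W && (!Y || X)) -> !X)): β-rule — branch into (((X && Z) || (Z && W)) -> ((Y && W) || X)), ((W && (!Y || X)) -> !X)  //  !(((X && Z) || (Z && W)) -> ((Y && W) || X)), !((W && (!Y || X)) -> !X).
  branch 1 (add (((X && Z) || (Z && W)) -> ((Y && W) || X)), ((W && (!Y || X)) -> !X)):
    (((X && Z) || (Z && W)) -> ((Y && W) || X)): β-rule — branch into !((X && Z) || (Z && W))  //  ((Y && W) || X).
      branch 1.1 (add !((X && Z) || (Z && W))):
        !((X && Z) || (Z && W)): α-rule — add !(X && Z), !(Z && W).
        ((W && (!Y || X)) -> !X): β-rule — branch into !(W && (!Y || X))  //  !X.
          branch 1.1.1 (add !(W && (!Y || X))):
            !(X && Z): β-rule — branch into !X  //  !Z.
              branch 1.1.1.1 (add !X):
                !(Z && W): β-rule — branch into !Z  //  !W.
                  branch 1.1.1.1.1 (add !Z):
                    !(W && (!Y || X)): β-rule — branch into !W  //  !(!Y || X).
                      branch 1.1.1.1.1.1 (add !W):
                        ○ open, literals {W=false, X=false, Z=false}.
                      branch 1.1.1.1.1.2 (add !(!Y || X)):
                        !(!Y || X): α-rule — add !!Y, !X.
                        ○ open, literals {X=false, Y=true, Z=false}.
                  branch 1.1.1.1.2 (add !W):
                    !(W && (!Y || X)): β-rule — branch into !W  //  !(!Y || X).
                      branch 1.1.1.1.2.1 (add !W):
                        ○ open, literals {W=false, X=false}.
                      branch 1.1.1.1.2.2 (add !(!Y || X)):
                        !(!Y || X): α-rule — add !!Y, !X.
                        ○ open, literals {W=false, X=false, Y=true}.
              branch 1.1.1.2 (add !Z):
                !(Z && W): β-rule — branch into !Z  //  !W.
                  branch 1.1.1.2.1 (add !Z):
                    !(W && (!Y || X)): β-rule — branch into !W  //  !(!Y || X).
                      branch 1.1.1.2.1.1 (add !W):
                        ○ open, literals {W=false, Z=false}.
                      branch 1.1.1.2.1.2 (add !(!Y || X)):
                        !(!Y || X): α-rule — add !!Y, !X.
                        ○ open, literals {X=false, Y=true, Z=false}.
                  branch 1.1.1.2.2 (add !W):
                    !(W && (!Y || X)): β-rule — branch into !W  //  !(!Y || X).
                      branch 1.1.1.2.2.1 (add !W):
                        ○ open, literals {W=false, Z=false}.
                      branch 1.1.1.2.2.2 (add !(!Y || X)):
                        !(!Y || X): α-rule — add !!Y, !X.
                        ○ open, literals {W=false, X=false, Y=true, Z=false}.
          branch 1.1.2 (add !X):
            !(X && Z): β-rule — branch into !X  //  !Z.
              branch 1.1.2.1 (add !X):
                !(Z && W): β-rule — branch into !Z  //  !W.
                  branch 1.1.2.1.1 (add !Z):
                    ○ open, literals {X=false, Z=false}.
                  branch 1.1.2.1.2 (add !W):
                    ○ open, literals {W=false, X=false}.
              branch 1.1.2.2 (add !Z):
                !(Z && W): β-rule — branch into !Z  //  !W.
                  branch 1.1.2.2.1 (add !Z):
                    ○ open, literals {X=false, Z=false}.
                  branch 1.1.2.2.2 (add !W):
                    ○ open, literals {W=false, X=false, Z=false}.
      branch 1.2 (add ((Y && W) || X)):
        ((W && (!Y || X)) -> !X): β-rule — branch into !(W && (!Y || X))  //  !X.
          branch 1.2.1 (add !(W && (!Y || X))):
            ((Y && W) || X): β-rule — branch into (Y && W)  //  X.
              branch 1.2.1.1 (add (Y && W)):
                (Y && W): α-rule — add Y, W.
                !(W && (!Y || X)): β-rule — branch into !W  //  !(!Y || X).
                  branch 1.2.1.1.1 (add !W):
                    × closes — contains both W and !W.
                  branch 1.2.1.1.2 (add !(!Y || X)):
                    !(!Y || X): α-rule — add !!Y, !X.
                    ○ open, literals {W=true, X=false, Y=true}.
              branch 1.2.1.2 (add X):
                !(W && (!Y || X)): β-rule — branch into !W  //  !(!Y || X).
                  branch 1.2.1.2.1 (add !W):
                    ○ open, literals {W=false, X=true}.
                  branch 1.2.1.2.2 (add !(!Y || X)):
                    !(!Y || X): α-rule — add !!Y, !X.
                    × closes — contains both X and !X.
          branch 1.2.2 (add !X):
            ((Y && W) || X): β-rule — branch into (Y && W)  //  X.
              branch 1.2.2.1 (add (Y && W)):
                (Y && W): α-rule — add Y, W.
                ○ open, literals {W=true, X=false, Y=true}.
              branch 1.2.2.2 (add X):
                × closes — contains both X and !X.
  branch 2 (add !(((X && Z) || (Z && W)) -> ((Y && W) || X)), !((W && (!Y || X)) -> !X)):
    !(((X && Z) || (Z && W)) -> ((Y && W) || X)): α-rule — add ((X && Z) || (Z && W)), !((Y && W) || X).
    !((W && (!Y || X)) -> !X): α-rule — add (W && (!Y || X)), !!X.
    !((Y && W) || X): α-rule — add !(Y && W), !X.
    × closes — contains both X and !X.
4 branches closed, 15 open.
Each open branch fixes some atoms; the unmentioned ones are free. Counting distinct full assignments: branch {W=false, X=false, Z=false} (Y) contributes 2 new; branch {X=false, Y=true, Z=false} (W) contributes 1 new; branch {W=false, X=false} (Y, Z) contributes 2 new; branch {W=false, X=false, Y=true} (Z) contributes 0 new; branch {W=false, Z=false} (X, Y) contributes 2 new; branch {X=false, Y=true, Z=false} (W) contributes 0 new; branch {W=false, Z=false} (X, Y) contributes 0 new; branch {W=false, X=false, Y=true, Z=false} (none free) contributes 0 new; branch {X=false, Z=false} (Y, W) contributes 1 new; branch {W=false, X=false} (Y, Z) contributes 0 new; branch {X=false, Z=false} (Y, W) contributes 0 new; branch {W=false, X=false, Z=false} (Y) contributes 0 new; branch {W=true, X=false, Y=true} (Z) contributes 1 new; branch {W=false, X=true} (Y, Z) contributes 2 new; branch {W=true, X=false, Y=true} (Z) contributes 0 new. Total: 11.

11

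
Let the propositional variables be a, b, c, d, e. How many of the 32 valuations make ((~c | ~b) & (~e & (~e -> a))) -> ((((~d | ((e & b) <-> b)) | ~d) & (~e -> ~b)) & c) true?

28

Initial set: {T (((~c | ~b) & (~e & (~e -> a))) -> ((((~d | ((e & b) <-> b)) | ~d) & (~e -> ~b)) & c))}.
T (((~c | ~b) & (~e & (~e -> a))) -> ((((~d | ((e & b) <-> b)) | ~d) & (~e -> ~b)) & c)): β-rule — branch into F ((~c | ~b) & (~e & (~e -> a)))  //  T ((((~d | ((e & b) <-> b)) | ~d) & (~e -> ~b)) & c).
  branch 1 (add F ((~c | ~b) & (~e & (~e -> a)))):
    F ((~c | ~b) & (~e & (~e -> a))): β-rule — branch into F (~c | ~b)  //  F (~e & (~e -> a)).
      branch 1.1 (add F (~c | ~b)):
        F (~c | ~b): α-rule — add F ~c, F ~b.
        ○ open, literals {b=1, c=1}.
      branch 1.2 (add F (~e & (~e -> a))):
        F (~e & (~e -> a)): β-rule — branch into F ~e  //  F (~e -> a).
          branch 1.2.1 (add F ~e):
            ○ open, literals {e=1}.
          branch 1.2.2 (add F (~e -> a)):
            F (~e -> a): α-rule — add T ~e, F a.
            ○ open, literals {a=0, e=0}.
  branch 2 (add T ((((~d | ((e & b) <-> b)) | ~d) & (~e -> ~b)) & c)):
    T ((((~d | ((e & b) <-> b)) | ~d) & (~e -> ~b)) & c): α-rule — add T (((~d | ((e & b) <-> b)) | ~d) & (~e -> ~b)), T c.
    T (((~d | ((e & b) <-> b)) | ~d) & (~e -> ~b)): α-rule — add T ((~d | ((e & b) <-> b)) | ~d), T (~e -> ~b).
    T ((~d | ((e & b) <-> b)) | ~d): β-rule — branch into T (~d | ((e & b) <-> b))  //  T ~d.
      branch 2.1 (add T (~d | ((e & b) <-> b))):
        T (~e -> ~b): β-rule — branch into F ~e  //  T ~b.
          branch 2.1.1 (add F ~e):
            T (~d | ((e & b) <-> b)): β-rule — branch into T ~d  //  T ((e & b) <-> b).
              branch 2.1.1.1 (add T ~d):
                ○ open, literals {c=1, d=0, e=1}.
              branch 2.1.1.2 (add T ((e & b) <-> b)):
                T ((e & b) <-> b): β-rule — branch into T (e & b), T b  //  F (e & b), F b.
                  branch 2.1.1.2.1 (add T (e & b), T b):
                    T (e & b): α-rule — add T e, T b.
                    ○ open, literals {b=1, c=1, e=1}.
                  branch 2.1.1.2.2 (add F (e & b), F b):
                    F (e & b): β-rule — branch into F e  //  F b.
                      branch 2.1.1.2.2.1 (add F e):
                        × closes — contains both e and ~e.
                      branch 2.1.1.2.2.2 (add F b):
                        ○ open, literals {b=0, c=1, e=1}.
          branch 2.1.2 (add T ~b):
            T (~d | ((e & b) <-> b)): β-rule — branch into T ~d  //  T ((e & b) <-> b).
              branch 2.1.2.1 (add T ~d):
                ○ open, literals {b=0, c=1, d=0}.
              branch 2.1.2.2 (add T ((e & b) <-> b)):
                T ((e & b) <-> b): β-rule — branch into T (e & b), T b  //  F (e & b), F b.
                  branch 2.1.2.2.1 (add T (e & b), T b):
                    × closes — contains both b and ~b.
                  branch 2.1.2.2.2 (add F (e & b), F b):
                    F (e & b): β-rule — branch into F e  //  F b.
                      branch 2.1.2.2.2.1 (add F e):
                        ○ open, literals {b=0, c=1, e=0}.
                      branch 2.1.2.2.2.2 (add F b):
                        ○ open, literals {b=0, c=1}.
      branch 2.2 (add T ~d):
        T (~e -> ~b): β-rule — branch into F ~e  //  T ~b.
          branch 2.2.1 (add F ~e):
            ○ open, literals {c=1, d=0, e=1}.
          branch 2.2.2 (add T ~b):
            ○ open, literals {b=0, c=1, d=0}.
2 branches closed, 11 open.
Each open branch fixes some atoms; the unmentioned ones are free. Counting distinct full assignments: branch {b=1, c=1} (a, d, e) contributes 8 new; branch {e=1} (a, b, c, d) contributes 12 new; branch {a=0, e=0} (b, c, d) contributes 6 new; branch {c=1, d=0, e=1} (a, b) contributes 0 new; branch {b=1, c=1, e=1} (a, d) contributes 0 new; branch {b=0, c=1, e=1} (a, d) contributes 0 new; branch {b=0, c=1, d=0} (a, e) contributes 1 new; branch {b=0, c=1, e=0} (a, d) contributes 1 new; branch {b=0, c=1} (a, d, e) contributes 0 new; branch {c=1, d=0, e=1} (a, b) contributes 0 new; branch {b=0, c=1, d=0} (a, e) contributes 0 new. Total: 28.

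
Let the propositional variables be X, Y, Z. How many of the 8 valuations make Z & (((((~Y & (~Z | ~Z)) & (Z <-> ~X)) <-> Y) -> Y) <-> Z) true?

2

Initial set: {(Z & (((((~Y & (~Z | ~Z)) & (Z <-> ~X)) <-> Y) -> Y) <-> Z))}.
(Z & (((((~Y & (~Z | ~Z)) & (Z <-> ~X)) <-> Y) -> Y) <-> Z)): α-rule — add Z, (((((~Y & (~Z | ~Z)) & (Z <-> ~X)) <-> Y) -> Y) <-> Z).
(((((~Y & (~Z | ~Z)) & (Z <-> ~X)) <-> Y) -> Y) <-> Z): β-rule — branch into ((((~Y & (~Z | ~Z)) & (Z <-> ~X)) <-> Y) -> Y), Z  //  ~((((~Y & (~Z | ~Z)) & (Z <-> ~X)) <-> Y) -> Y), ~Z.
  branch 1 (add ((((~Y & (~Z | ~Z)) & (Z <-> ~X)) <-> Y) -> Y), Z):
    ((((~Y & (~Z | ~Z)) & (Z <-> ~X)) <-> Y) -> Y): β-rule — branch into ~(((~Y & (~Z | ~Z)) & (Z <-> ~X)) <-> Y)  //  Y.
      branch 1.1 (add ~(((~Y & (~Z | ~Z)) & (Z <-> ~X)) <-> Y)):
        ~(((~Y & (~Z | ~Z)) & (Z <-> ~X)) <-> Y): β-rule — branch into ((~Y & (~Z | ~Z)) & (Z <-> ~X)), ~Y  //  ~((~Y & (~Z | ~Z)) & (Z <-> ~X)), Y.
          branch 1.1.1 (add ((~Y & (~Z | ~Z)) & (Z <-> ~X)), ~Y):
            ((~Y & (~Z | ~Z)) & (Z <-> ~X)): α-rule — add (~Y & (~Z | ~Z)), (Z <-> ~X).
            (~Y & (~Z | ~Z)): α-rule — add ~Y, (~Z | ~Z).
            (Z <-> ~X): β-rule — branch into Z, ~X  //  ~Z, ~~X.
              branch 1.1.1.1 (add Z, ~X):
                (~Z | ~Z): β-rule — branch into ~Z  //  ~Z.
                  branch 1.1.1.1.1 (add ~Z):
                    × closes — contains both Z and ~Z.
                  branch 1.1.1.1.2 (add ~Z):
                    × closes — contains both Z and ~Z.
              branch 1.1.1.2 (add ~Z, ~~X):
                × closes — contains both Z and ~Z.
          branch 1.1.2 (add ~((~Y & (~Z | ~Z)) & (Z <-> ~X)), Y):
            ~((~Y & (~Z | ~Z)) & (Z <-> ~X)): β-rule — branch into ~(~Y & (~Z | ~Z))  //  ~(Z <-> ~X).
              branch 1.1.2.1 (add ~(~Y & (~Z | ~Z))):
                ~(~Y & (~Z | ~Z)): β-rule — branch into ~~Y  //  ~(~Z | ~Z).
                  branch 1.1.2.1.1 (add ~~Y):
                    ○ open, literals {Y=T, Z=T}.
                  branch 1.1.2.1.2 (add ~(~Z | ~Z)):
                    ~(~Z | ~Z): α-rule — add ~~Z, ~~Z.
                    ○ open, literals {Y=T, Z=T}.
              branch 1.1.2.2 (add ~(Z <-> ~X)):
                ~(Z <-> ~X): β-rule — branch into Z, ~~X  //  ~Z, ~X.
                  branch 1.1.2.2.1 (add Z, ~~X):
                    ○ open, literals {X=T, Y=T, Z=T}.
                  branch 1.1.2.2.2 (add ~Z, ~X):
                    × closes — contains both Z and ~Z.
      branch 1.2 (add Y):
        ○ open, literals {Y=T, Z=T}.
  branch 2 (add ~((((~Y & (~Z | ~Z)) & (Z <-> ~X)) <-> Y) -> Y), ~Z):
    × closes — contains both Z and ~Z.
5 branches closed, 4 open.
Each open branch fixes some atoms; the unmentioned ones are free. Counting distinct full assignments: branch {Y=T, Z=T} (X) contributes 2 new; branch {Y=T, Z=T} (X) contributes 0 new; branch {X=T, Y=T, Z=T} (none free) contributes 0 new; branch {Y=T, Z=T} (X) contributes 0 new. Total: 2.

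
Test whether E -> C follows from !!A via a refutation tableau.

No

Initial set: {T !!A; F (E -> C)}.
T !!A: drop double negation, giving T A.
F (E -> C): α-rule — add T E, F C.
○ open, literals {A=1, C=0, E=1}.
0 branches closed, 1 open.
An open branch gives a countermodel: A=1, C=0, E=1 (unmentioned atoms arbitrary); the premises hold there but the conclusion fails.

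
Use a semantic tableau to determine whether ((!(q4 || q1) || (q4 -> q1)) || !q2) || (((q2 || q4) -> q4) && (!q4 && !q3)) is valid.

Not valid

Assume the negation and expand:
Initial set: {!(((!(q4 || q1) || (q4 -> q1)) || !q2) || (((q2 || q4) -> q4) && (!q4 && !q3)))}.
!(((!(q4 || q1) || (q4 -> q1)) || !q2) || (((q2 || q4) -> q4) && (!q4 && !q3))): α-rule — add !((!(q4 || q1) || (q4 -> q1)) || !q2), !(((q2 || q4) -> q4) && (!q4 && !q3)).
!((!(q4 || q1) || (q4 -> q1)) || !q2): α-rule — add !(!(q4 || q1) || (q4 -> q1)), !!q2.
!(!(q4 || q1) || (q4 -> q1)): α-rule — add !!(q4 || q1), !(q4 -> q1).
!(q4 -> q1): α-rule — add q4, !q1.
!(((q2 || q4) -> q4) && (!q4 && !q3)): β-rule — branch into !((q2 || q4) -> q4)  //  !(!q4 && !q3).
  branch 1 (add !((q2 || q4) -> q4)):
    !((q2 || q4) -> q4): α-rule — add (q2 || q4), !q4.
    × closes — contains both q4 and !q4.
  branch 2 (add !(!q4 && !q3)):
    !!(q4 || q1): β-rule — branch into q4  //  q1.
      branch 2.1 (add q4):
        !(!q4 && !q3): β-rule — branch into !!q4  //  !!q3.
          branch 2.1.1 (add !!q4):
            ○ open, literals {q1=F, q2=T, q4=T}.
          branch 2.1.2 (add !!q3):
            ○ open, literals {q1=F, q2=T, q3=T, q4=T}.
      branch 2.2 (add q1):
        × closes — contains both q1 and !q1.
2 branches closed, 2 open.
An open branch gives a countermodel: q1=F, q2=T, q4=T (unmentioned atoms arbitrary); under it the original formula is false.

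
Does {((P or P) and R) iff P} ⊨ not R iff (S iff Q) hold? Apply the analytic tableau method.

Initial set: {(((P or P) and R) iff P); not (not R iff (S iff Q))}.
(((P or P) and R) iff P): β-rule — branch into ((P or P) and R), P  //  not ((P or P) and R), not P.
  branch 1 (add ((P or P) and R), P):
    ((P or P) and R): α-rule — add (P or P), R.
    not (not R iff (S iff Q)): β-rule — branch into not R, not (S iff Q)  //  not not R, (S iff Q).
      branch 1.1 (add not R, not (S iff Q)):
        × closes — contains both R and not R.
      branch 1.2 (add not not R, (S iff Q)):
        (P or P): β-rule — branch into P  //  P.
          branch 1.2.1 (add P):
            (S iff Q): β-rule — branch into S, Q  //  not S, not Q.
              branch 1.2.1.1 (add S, Q):
                ○ open, literals {P=true, Q=true, R=true, S=true}.
              branch 1.2.1.2 (add not S, not Q):
                ○ open, literals {P=true, Q=false, R=true, S=false}.
          branch 1.2.2 (add P):
            (S iff Q): β-rule — branch into S, Q  //  not S, not Q.
              branch 1.2.2.1 (add S, Q):
                ○ open, literals {P=true, Q=true, R=true, S=true}.
              branch 1.2.2.2 (add not S, not Q):
                ○ open, literals {P=true, Q=false, R=true, S=false}.
  branch 2 (add not ((P or P) and R), not P):
    not (not R iff (S iff Q)): β-rule — branch into not R, not (S iff Q)  //  not not R, (S iff Q).
      branch 2.1 (add not R, not (S iff Q)):
        not ((P or P) and R): β-rule — branch into not (P or P)  //  not R.
          branch 2.1.1 (add not (P or P)):
            not (P or P): α-rule — add not P, not P.
            not (S iff Q): β-rule — branch into S, not Q  //  not S, Q.
              branch 2.1.1.1 (add S, not Q):
                ○ open, literals {P=false, Q=false, R=false, S=true}.
              branch 2.1.1.2 (add not S, Q):
                ○ open, literals {P=false, Q=true, R=false, S=false}.
          branch 2.1.2 (add not R):
            not (S iff Q): β-rule — branch into S, not Q  //  not S, Q.
              branch 2.1.2.1 (add S, not Q):
                ○ open, literals {P=false, Q=false, R=false, S=true}.
              branch 2.1.2.2 (add not S, Q):
                ○ open, literals {P=false, Q=true, R=false, S=false}.
      branch 2.2 (add not not R, (S iff Q)):
        not ((P or P) and R): β-rule — branch into not (P or P)  //  not R.
          branch 2.2.1 (add not (P or P)):
            not (P or P): α-rule — add not P, not P.
            (S iff Q): β-rule — branch into S, Q  //  not S, not Q.
              branch 2.2.1.1 (add S, Q):
                ○ open, literals {P=false, Q=true, R=true, S=true}.
              branch 2.2.1.2 (add not S, not Q):
                ○ open, literals {P=false, Q=false, R=true, S=false}.
          branch 2.2.2 (add not R):
            × closes — contains both R and not R.
2 branches closed, 10 open.
An open branch gives a countermodel: P=true, Q=true, R=true, S=true (unmentioned atoms arbitrary); the premises hold there but the conclusion fails.

No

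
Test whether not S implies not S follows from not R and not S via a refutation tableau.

Initial set: {(not R and not S); not (not S implies not S)}.
(not R and not S): α-rule — add not R, not S.
not (not S implies not S): α-rule — add not S, not not S.
× closes — contains both S and not S.
All 1 branch closes.
Every branch closed, so the premises entail the conclusion.

Yes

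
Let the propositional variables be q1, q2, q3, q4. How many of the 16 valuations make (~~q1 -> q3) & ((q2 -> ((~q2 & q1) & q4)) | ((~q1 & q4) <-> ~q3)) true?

10

Initial set: {((~~q1 -> q3) & ((q2 -> ((~q2 & q1) & q4)) | ((~q1 & q4) <-> ~q3)))}.
((~~q1 -> q3) & ((q2 -> ((~q2 & q1) & q4)) | ((~q1 & q4) <-> ~q3))): α-rule — add (~~q1 -> q3), ((q2 -> ((~q2 & q1) & q4)) | ((~q1 & q4) <-> ~q3)).
(~~q1 -> q3): β-rule — branch into ~~~q1  //  q3.
  branch 1 (add ~~~q1):
    ~~~q1: drop double negation, giving ~q1.
    ((q2 -> ((~q2 & q1) & q4)) | ((~q1 & q4) <-> ~q3)): β-rule — branch into (q2 -> ((~q2 & q1) & q4))  //  ((~q1 & q4) <-> ~q3).
      branch 1.1 (add (q2 -> ((~q2 & q1) & q4))):
        (q2 -> ((~q2 & q1) & q4)): β-rule — branch into ~q2  //  ((~q2 & q1) & q4).
          branch 1.1.1 (add ~q2):
            ○ open, literals {q1=false, q2=false}.
          branch 1.1.2 (add ((~q2 & q1) & q4)):
            ((~q2 & q1) & q4): α-rule — add (~q2 & q1), q4.
            (~q2 & q1): α-rule — add ~q2, q1.
            × closes — contains both q1 and ~q1.
      branch 1.2 (add ((~q1 & q4) <-> ~q3)):
        ((~q1 & q4) <-> ~q3): β-rule — branch into (~q1 & q4), ~q3  //  ~(~q1 & q4), ~~q3.
          branch 1.2.1 (add (~q1 & q4), ~q3):
            (~q1 & q4): α-rule — add ~q1, q4.
            ○ open, literals {q1=false, q3=false, q4=true}.
          branch 1.2.2 (add ~(~q1 & q4), ~~q3):
            ~(~q1 & q4): β-rule — branch into ~~q1  //  ~q4.
              branch 1.2.2.1 (add ~~q1):
                × closes — contains both q1 and ~q1.
              branch 1.2.2.2 (add ~q4):
                ○ open, literals {q1=false, q3=true, q4=false}.
  branch 2 (add q3):
    ((q2 -> ((~q2 & q1) & q4)) | ((~q1 & q4) <-> ~q3)): β-rule — branch into (q2 -> ((~q2 & q1) & q4))  //  ((~q1 & q4) <-> ~q3).
      branch 2.1 (add (q2 -> ((~q2 & q1) & q4))):
        (q2 -> ((~q2 & q1) & q4)): β-rule — branch into ~q2  //  ((~q2 & q1) & q4).
          branch 2.1.1 (add ~q2):
            ○ open, literals {q2=false, q3=true}.
          branch 2.1.2 (add ((~q2 & q1) & q4)):
            ((~q2 & q1) & q4): α-rule — add (~q2 & q1), q4.
            (~q2 & q1): α-rule — add ~q2, q1.
            ○ open, literals {q1=true, q2=false, q3=true, q4=true}.
      branch 2.2 (add ((~q1 & q4) <-> ~q3)):
        ((~q1 & q4) <-> ~q3): β-rule — branch into (~q1 & q4), ~q3  //  ~(~q1 & q4), ~~q3.
          branch 2.2.1 (add (~q1 & q4), ~q3):
            × closes — contains both q3 and ~q3.
          branch 2.2.2 (add ~(~q1 & q4), ~~q3):
            ~(~q1 & q4): β-rule — branch into ~~q1  //  ~q4.
              branch 2.2.2.1 (add ~~q1):
                ○ open, literals {q1=true, q3=true}.
              branch 2.2.2.2 (add ~q4):
                ○ open, literals {q3=true, q4=false}.
3 branches closed, 7 open.
Each open branch fixes some atoms; the unmentioned ones are free. Counting distinct full assignments: branch {q1=false, q2=false} (q3, q4) contributes 4 new; branch {q1=false, q3=false, q4=true} (q2) contributes 1 new; branch {q1=false, q3=true, q4=false} (q2) contributes 1 new; branch {q2=false, q3=true} (q1, q4) contributes 2 new; branch {q1=true, q2=false, q3=true, q4=true} (none free) contributes 0 new; branch {q1=true, q3=true} (q2, q4) contributes 2 new; branch {q3=true, q4=false} (q1, q2) contributes 0 new. Total: 10.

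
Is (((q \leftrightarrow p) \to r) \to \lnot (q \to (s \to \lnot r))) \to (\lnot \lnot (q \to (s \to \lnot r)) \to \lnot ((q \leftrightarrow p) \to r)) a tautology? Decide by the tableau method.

Valid

Assume the negation and expand:
Initial set: {\lnot ((((q \leftrightarrow p) \to r) \to \lnot (q \to (s \to \lnot r))) \to (\lnot \lnot (q \to (s \to \lnot r)) \to \lnot ((q \leftrightarrow p) \to r)))}.
\lnot ((((q \leftrightarrow p) \to r) \to \lnot (q \to (s \to \lnot r))) \to (\lnot \lnot (q \to (s \to \lnot r)) \to \lnot ((q \leftrightarrow p) \to r))): α-rule — add (((q \leftrightarrow p) \to r) \to \lnot (q \to (s \to \lnot r))), \lnot (\lnot \lnot (q \to (s \to \lnot r)) \to \lnot ((q \leftrightarrow p) \to r)).
\lnot (\lnot \lnot (q \to (s \to \lnot r)) \to \lnot ((q \leftrightarrow p) \to r)): α-rule — add \lnot \lnot (q \to (s \to \lnot r)), \lnot \lnot ((q \leftrightarrow p) \to r).
\lnot \lnot (q \to (s \to \lnot r)): drop double negation, giving (q \to (s \to \lnot r)).
(((q \leftrightarrow p) \to r) \to \lnot (q \to (s \to \lnot r))): β-rule — branch into \lnot ((q \leftrightarrow p) \to r)  //  \lnot (q \to (s \to \lnot r)).
  branch 1 (add \lnot ((q \leftrightarrow p) \to r)):
    \lnot ((q \leftrightarrow p) \to r): α-rule — add (q \leftrightarrow p), \lnot r.
    \lnot \lnot ((q \leftrightarrow p) \to r): β-rule — branch into \lnot (q \leftrightarrow p)  //  r.
      branch 1.1 (add \lnot (q \leftrightarrow p)):
        (q \to (s \to \lnot r)): β-rule — branch into \lnot q  //  (s \to \lnot r).
          branch 1.1.1 (add \lnot q):
            (q \leftrightarrow p): β-rule — branch into q, p  //  \lnot q, \lnot p.
              branch 1.1.1.1 (add q, p):
                × closes — contains both q and \lnot q.
              branch 1.1.1.2 (add \lnot q, \lnot p):
                \lnot (q \leftrightarrow p): β-rule — branch into q, \lnot p  //  \lnot q, p.
                  branch 1.1.1.2.1 (add q, \lnot p):
                    × closes — contains both q and \lnot q.
                  branch 1.1.1.2.2 (add \lnot q, p):
                    × closes — contains both p and \lnot p.
          branch 1.1.2 (add (s \to \lnot r)):
            (q \leftrightarrow p): β-rule — branch into q, p  //  \lnot q, \lnot p.
              branch 1.1.2.1 (add q, p):
                \lnot (q \leftrightarrow p): β-rule — branch into q, \lnot p  //  \lnot q, p.
                  branch 1.1.2.1.1 (add q, \lnot p):
                    × closes — contains both p and \lnot p.
                  branch 1.1.2.1.2 (add \lnot q, p):
                    × closes — contains both q and \lnot q.
              branch 1.1.2.2 (add \lnot q, \lnot p):
                \lnot (q \leftrightarrow p): β-rule — branch into q, \lnot p  //  \lnot q, p.
                  branch 1.1.2.2.1 (add q, \lnot p):
                    × closes — contains both q and \lnot q.
                  branch 1.1.2.2.2 (add \lnot q, p):
                    × closes — contains both p and \lnot p.
      branch 1.2 (add r):
        × closes — contains both r and \lnot r.
  branch 2 (add \lnot (q \to (s \to \lnot r))):
    \lnot (q \to (s \to \lnot r)): α-rule — add q, \lnot (s \to \lnot r).
    \lnot (s \to \lnot r): α-rule — add s, \lnot \lnot r.
    \lnot \lnot ((q \leftrightarrow p) \to r): β-rule — branch into \lnot (q \leftrightarrow p)  //  r.
      branch 2.1 (add \lnot (q \leftrightarrow p)):
        (q \to (s \to \lnot r)): β-rule — branch into \lnot q  //  (s \to \lnot r).
          branch 2.1.1 (add \lnot q):
            × closes — contains both q and \lnot q.
          branch 2.1.2 (add (s \to \lnot r)):
            \lnot (q \leftrightarrow p): β-rule — branch into q, \lnot p  //  \lnot q, p.
              branch 2.1.2.1 (add q, \lnot p):
                (s \to \lnot r): β-rule — branch into \lnot s  //  \lnot r.
                  branch 2.1.2.1.1 (add \lnot s):
                    × closes — contains both s and \lnot s.
                  branch 2.1.2.1.2 (add \lnot r):
                    × closes — contains both r and \lnot r.
              branch 2.1.2.2 (add \lnot q, p):
                × closes — contains both q and \lnot q.
      branch 2.2 (add r):
        (q \to (s \to \lnot r)): β-rule — branch into \lnot q  //  (s \to \lnot r).
          branch 2.2.1 (add \lnot q):
            × closes — contains both q and \lnot q.
          branch 2.2.2 (add (s \to \lnot r)):
            (s \to \lnot r): β-rule — branch into \lnot s  //  \lnot r.
              branch 2.2.2.1 (add \lnot s):
                × closes — contains both s and \lnot s.
              branch 2.2.2.2 (add \lnot r):
                × closes — contains both r and \lnot r.
All 15 branches close.
Every branch closed, so the negation is unsatisfiable and the formula is valid.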